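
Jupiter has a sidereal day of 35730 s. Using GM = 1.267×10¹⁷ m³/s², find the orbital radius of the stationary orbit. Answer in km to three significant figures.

A synchronous orbit has period T, so by Kepler's third law a = (μT²/4π²)^(1/3).
μT²/4π² = 1.267×10¹⁷ × (3.573×10⁴)² / 39.48 = 4.097×10²⁴ m³.
a = 1.600×10⁸ m = 1.6002×10⁵ km.

r_sync ≈ 1.60×10⁵ km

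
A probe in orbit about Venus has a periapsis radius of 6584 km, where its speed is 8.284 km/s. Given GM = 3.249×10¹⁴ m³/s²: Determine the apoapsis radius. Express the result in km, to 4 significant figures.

r_p = 6.584×10⁶ m.
Specific energy ε = v²/2 − μ/r = -1.503×10⁷ J/kg, so a = −μ/(2ε) = 1.081×10⁷ m.
The apsides satisfy r_p + r_a = 2a, so the apoapsis radius is 2a − r_p = 1.503×10⁷ m = 15026 km.

apoapsis radius ≈ 15030 km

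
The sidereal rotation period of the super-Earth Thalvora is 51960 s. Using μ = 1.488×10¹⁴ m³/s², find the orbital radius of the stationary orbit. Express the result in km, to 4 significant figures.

r_sync ≈ 21670 km

A synchronous orbit has period T, so by Kepler's third law a = (μT²/4π²)^(1/3).
μT²/4π² = 1.488×10¹⁴ × (5.196×10⁴)² / 39.48 = 1.018×10²² m³.
a = 2.167×10⁷ m = 21670 km.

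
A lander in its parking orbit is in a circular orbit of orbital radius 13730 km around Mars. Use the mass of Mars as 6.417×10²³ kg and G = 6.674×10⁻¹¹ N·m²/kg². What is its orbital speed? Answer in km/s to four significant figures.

v ≈ 1.766 km/s

μ = GM = 6.674×10⁻¹¹ × 6.417×10²³ = 4.283×10¹³ m³/s².
r = 13730 km = 1.373×10⁷ m.
For a circular orbit v = √(μ/r) = √(4.283×10¹³ / 1.373×10⁷) = √(3.119×10⁶) = 1766 m/s.
That is 1.766 km/s.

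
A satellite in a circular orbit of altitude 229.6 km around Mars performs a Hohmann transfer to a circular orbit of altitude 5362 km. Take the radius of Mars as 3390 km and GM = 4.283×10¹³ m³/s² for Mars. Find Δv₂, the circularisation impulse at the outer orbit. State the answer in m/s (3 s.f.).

Δv ≈ 520 m/s

r₁ = 3390 + 229.6 = 3619.6 km = 3.6196×10⁶ m.
r₂ = 3390 + 5362 = 8752.0 km = 8.7520×10⁶ m.
Transfer ellipse a_t = (r₁ + r₂)/2 = 6.186×10⁶ m.
At r₁: circular v_c1 = √(μ/r₁) = 3440 m/s; transfer-periapsis v_p = √[μ(2/r₁ − 1/a_t)] = 4092 m/s.
At r₂: circular v_c2 = √(μ/r₂) = 2212 m/s; transfer-apoapsis v_a = √[μ(2/r₂ − 1/a_t)] = 1692 m/s.
Δv₂ = v_c2 − v_a = 520.0 m/s.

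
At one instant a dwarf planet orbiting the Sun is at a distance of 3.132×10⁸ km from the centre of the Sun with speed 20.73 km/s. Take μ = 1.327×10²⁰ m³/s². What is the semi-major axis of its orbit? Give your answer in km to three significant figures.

r = 3.132×10¹¹ m.
Vis-viva rearranged: 1/a = 2/r − v²/μ = 6.386×10⁻¹² − 3.238×10⁻¹² = 3.147×10⁻¹² m⁻¹.
a = 3.177×10¹¹ m = 3.1773×10⁸ km.

a ≈ 3.18×10⁸ km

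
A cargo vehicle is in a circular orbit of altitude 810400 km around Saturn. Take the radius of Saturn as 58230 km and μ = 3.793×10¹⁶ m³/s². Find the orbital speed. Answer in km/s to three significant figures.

r = 58230 + 810400 = 868630 km = 8.6863×10⁸ m.
For a circular orbit v = √(μ/r) = √(3.793×10¹⁶ / 8.686×10⁸) = √(4.367×10⁷) = 6608 m/s.
That is 6.608 km/s.

v ≈ 6.61 km/s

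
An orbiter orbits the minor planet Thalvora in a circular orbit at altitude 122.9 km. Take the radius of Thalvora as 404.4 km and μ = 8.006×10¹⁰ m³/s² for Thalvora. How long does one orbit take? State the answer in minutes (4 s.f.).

T ≈ 141.7 minutes

r = 404.4 + 122.9 = 527.30 km = 5.2730×10⁵ m.
Kepler's third law: T = 2π√(r³/μ) = 2π√((5.273×10⁵)³ / 8.006×10¹⁰).
r³/μ = 1.831×10⁶ s², so T = 2π × 1.353×10³ = 8.503×10³ s.
Converting: 8.503×10³ s ÷ 60.00 = 141.7 minutes.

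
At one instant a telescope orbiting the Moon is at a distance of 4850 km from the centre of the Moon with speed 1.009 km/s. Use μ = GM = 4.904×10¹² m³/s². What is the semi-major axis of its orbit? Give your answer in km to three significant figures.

r = 4.850×10⁶ m.
Specific orbital energy ε = v²/2 − μ/r = (1009)²/2 − 4.904×10¹²/4.850×10⁶ = -5.021×10⁵ J/kg.
Since ε = −μ/(2a), a = −μ/(2ε) = 4.884×10⁶ m = 4883.6 km.

a ≈ 4880 km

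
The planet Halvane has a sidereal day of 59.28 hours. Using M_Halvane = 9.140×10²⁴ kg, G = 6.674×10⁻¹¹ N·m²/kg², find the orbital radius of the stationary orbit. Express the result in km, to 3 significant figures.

r_sync ≈ 88900 km

μ = GM = 6.674×10⁻¹¹ × 9.140×10²⁴ = 6.100×10¹⁴ m³/s².
T = 59.28 hours = 2.134×10⁵ s.
A synchronous orbit has period T, so by Kepler's third law a = (μT²/4π²)^(1/3).
μT²/4π² = 6.100×10¹⁴ × (2.134×10⁵)² / 39.48 = 7.037×10²³ m³.
a = 8.895×10⁷ m = 88947 km.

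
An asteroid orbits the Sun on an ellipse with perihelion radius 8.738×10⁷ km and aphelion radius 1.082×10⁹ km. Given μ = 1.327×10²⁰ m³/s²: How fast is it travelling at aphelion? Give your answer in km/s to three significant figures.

Semi-major axis a = (r_p + r_a)/2 = 5.8469×10⁸ km = 5.847×10¹¹ m.
Vis-viva: v² = μ(2/r − 1/a) = 1.327×10²⁰ × (1.848×10⁻¹² − 1.710×10⁻¹²) = 1.833×10⁷ m²/s².
v = 4281 m/s = 4.281 km/s.

v ≈ 4.28 km/s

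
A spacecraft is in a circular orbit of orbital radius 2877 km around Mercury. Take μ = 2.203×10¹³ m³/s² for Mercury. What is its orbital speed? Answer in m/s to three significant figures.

r = 2877 km = 2.877×10⁶ m.
For a circular orbit v = √(μ/r) = √(2.203×10¹³ / 2.877×10⁶) = √(7.657×10⁶) = 2767 m/s.

v ≈ 2770 m/s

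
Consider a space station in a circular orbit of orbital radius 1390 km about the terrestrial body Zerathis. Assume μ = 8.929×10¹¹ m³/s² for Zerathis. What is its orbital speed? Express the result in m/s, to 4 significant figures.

v ≈ 801.5 m/s

r = 1390 km = 1.390×10⁶ m.
For a circular orbit v = √(μ/r) = √(8.929×10¹¹ / 1.390×10⁶) = √(6.424×10⁵) = 801.5 m/s.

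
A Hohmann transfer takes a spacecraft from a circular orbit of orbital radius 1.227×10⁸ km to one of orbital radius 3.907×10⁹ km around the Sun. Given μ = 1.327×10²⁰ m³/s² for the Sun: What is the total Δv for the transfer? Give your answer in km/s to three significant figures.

Δv_total ≈ 17.3 km/s

r₁ = 1.227×10⁸ km = 1.227×10¹¹ m.
r₂ = 3.907×10⁹ km = 3.907×10¹² m.
Transfer ellipse a_t = (r₁ + r₂)/2 = 2.015×10¹² m.
At r₁: circular v_c1 = √(μ/r₁) = 32890 m/s; transfer-perihelion v_p = √[μ(2/r₁ − 1/a_t)] = 45790 m/s.
Δv₁ = v_p − v_c1 = 12910 m/s.
At r₂: circular v_c2 = √(μ/r₂) = 5828 m/s; transfer-aphelion v_a = √[μ(2/r₂ − 1/a_t)] = 1438 m/s.
Δv₂ = v_c2 − v_a = 4390 m/s.
Total Δv = Δv₁ + Δv₂ = 17300 m/s = 17.30 km/s.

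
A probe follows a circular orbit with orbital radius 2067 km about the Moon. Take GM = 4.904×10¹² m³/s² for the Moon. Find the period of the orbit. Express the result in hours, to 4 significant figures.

T ≈ 2.342 hours

r = 2067 km = 2.067×10⁶ m.
Kepler's third law: T = 2π√(r³/μ) = 2π√((2.067×10⁶)³ / 4.904×10¹²).
r³/μ = 1.801×10⁶ s², so T = 2π × 1.342×10³ = 8.432×10³ s.
Converting: 8.432×10³ s ÷ 3600 = 2.342 hours.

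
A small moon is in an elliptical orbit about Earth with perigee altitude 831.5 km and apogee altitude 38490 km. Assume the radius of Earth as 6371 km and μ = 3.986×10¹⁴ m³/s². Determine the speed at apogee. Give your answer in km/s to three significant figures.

v ≈ 1.57 km/s

r_p = 6371 + 831.5 = 7202.5 km = 7.2025×10⁶ m.
r_a = 6371 + 38490 = 44861 km = 4.4861×10⁷ m.
Semi-major axis a = (r_p + r_a)/2 = 26032 km = 2.603×10⁷ m.
Vis-viva: v² = μ(2/r − 1/a) = 3.986×10¹⁴ × (4.458×10⁻⁸ − 3.841×10⁻⁸) = 2.458×10⁶ m²/s².
v = 1568 m/s = 1.568 km/s.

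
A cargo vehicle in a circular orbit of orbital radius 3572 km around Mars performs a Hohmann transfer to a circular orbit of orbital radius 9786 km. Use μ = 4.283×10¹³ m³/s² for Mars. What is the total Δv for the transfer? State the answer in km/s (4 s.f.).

Δv_total ≈ 1.291 km/s

r₁ = 3572 km = 3.572×10⁶ m.
r₂ = 9786 km = 9.786×10⁶ m.
Transfer ellipse a_t = (r₁ + r₂)/2 = 6.679×10⁶ m.
At r₁: circular v_c1 = √(μ/r₁) = 3463 m/s; transfer-periapsis v_p = √[μ(2/r₁ − 1/a_t)] = 4191 m/s.
Δv₁ = v_p − v_c1 = 728.7 m/s.
At r₂: circular v_c2 = √(μ/r₂) = 2092 m/s; transfer-apoapsis v_a = √[μ(2/r₂ − 1/a_t)] = 1530 m/s.
Δv₂ = v_c2 − v_a = 562.1 m/s.
Total Δv = Δv₁ + Δv₂ = 1291 m/s = 1.291 km/s.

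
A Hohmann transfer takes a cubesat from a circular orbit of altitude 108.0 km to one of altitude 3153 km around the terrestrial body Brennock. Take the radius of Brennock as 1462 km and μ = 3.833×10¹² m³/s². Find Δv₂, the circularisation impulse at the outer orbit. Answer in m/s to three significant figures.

Δv ≈ 262 m/s

r₁ = 1462 + 108.0 = 1570.0 km = 1.5700×10⁶ m.
r₂ = 1462 + 3153 = 4615.0 km = 4.6150×10⁶ m.
Transfer ellipse a_t = (r₁ + r₂)/2 = 3.092×10⁶ m.
At r₁: circular v_c1 = √(μ/r₁) = 1562 m/s; transfer-periapsis v_p = √[μ(2/r₁ − 1/a_t)] = 1909 m/s.
At r₂: circular v_c2 = √(μ/r₂) = 911.3 m/s; transfer-apoapsis v_a = √[μ(2/r₂ − 1/a_t)] = 649.3 m/s.
Δv₂ = v_c2 − v_a = 262.0 m/s.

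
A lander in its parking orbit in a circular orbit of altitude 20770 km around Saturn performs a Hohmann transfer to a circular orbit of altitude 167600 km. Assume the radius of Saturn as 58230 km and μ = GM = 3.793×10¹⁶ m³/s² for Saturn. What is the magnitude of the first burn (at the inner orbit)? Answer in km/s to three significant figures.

r₁ = 58230 + 20770 = 79000 km = 7.9000×10⁷ m.
r₂ = 58230 + 167600 = 225830 km = 2.2583×10⁸ m.
Transfer ellipse a_t = (r₁ + r₂)/2 = 1.524×10⁸ m.
At r₁: circular v_c1 = √(μ/r₁) = 21910 m/s; transfer-perikrone v_p = √[μ(2/r₁ − 1/a_t)] = 26670 m/s.
Δv₁ = v_p − v_c1 = 4760 m/s.
= 4.760 km/s.

Δv ≈ 4.76 km/s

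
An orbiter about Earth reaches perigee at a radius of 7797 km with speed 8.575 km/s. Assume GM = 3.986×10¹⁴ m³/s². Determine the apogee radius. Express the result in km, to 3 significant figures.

apogee radius ≈ 20000 km

r_p = 7.797×10⁶ m.
Specific energy ε = v²/2 − μ/r = -1.436×10⁷ J/kg, so a = −μ/(2ε) = 1.388×10⁷ m.
The apsides satisfy r_p + r_a = 2a, so the apogee radius is 2a − r_p = 1.997×10⁷ m = 19967 km.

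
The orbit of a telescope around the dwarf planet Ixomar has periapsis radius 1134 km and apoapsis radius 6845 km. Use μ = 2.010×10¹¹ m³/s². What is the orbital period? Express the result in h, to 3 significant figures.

Semi-major axis a = (r_p + r_a)/2 = (1134.0 + 6845.0)/2 = 3989.5 km = 3.990×10⁶ m.
By Kepler's third law T = 2π√(a³/μ) = 2π × 1.777×10⁴ = 1.117×10⁵ s.
= 31.02 h.

T ≈ 31.0 h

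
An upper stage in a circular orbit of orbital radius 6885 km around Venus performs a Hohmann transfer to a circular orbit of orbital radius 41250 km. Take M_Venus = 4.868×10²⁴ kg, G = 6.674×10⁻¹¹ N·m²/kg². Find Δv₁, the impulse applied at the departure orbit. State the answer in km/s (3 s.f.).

Δv ≈ 2.12 km/s

μ = GM = 6.674×10⁻¹¹ × 4.868×10²⁴ = 3.249×10¹⁴ m³/s².
r₁ = 6885 km = 6.885×10⁶ m.
r₂ = 41250 km = 4.125×10⁷ m.
Transfer ellipse a_t = (r₁ + r₂)/2 = 2.407×10⁷ m.
At r₁: circular v_c1 = √(μ/r₁) = 6869 m/s; transfer-periapsis v_p = √[μ(2/r₁ − 1/a_t)] = 8993 m/s.
Δv₁ = v_p − v_c1 = 2124 m/s.
= 2.124 km/s.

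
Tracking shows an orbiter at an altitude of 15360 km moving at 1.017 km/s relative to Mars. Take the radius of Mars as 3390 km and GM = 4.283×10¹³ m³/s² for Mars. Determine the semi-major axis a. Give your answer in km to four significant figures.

a ≈ 12120 km

r = 3390 + 15360 = 18750 km = 1.875×10⁷ m.
Specific orbital energy ε = v²/2 − μ/r = (1017)²/2 − 4.283×10¹³/1.875×10⁷ = -1.767×10⁶ J/kg.
Since ε = −μ/(2a), a = −μ/(2ε) = 1.212×10⁷ m = 12119 km.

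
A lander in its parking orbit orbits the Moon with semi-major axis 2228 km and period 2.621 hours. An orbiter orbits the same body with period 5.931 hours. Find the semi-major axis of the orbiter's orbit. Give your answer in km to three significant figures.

Kepler's third law: a³ ∝ T², so a₂ = a₁ (T₂/T₁)^(2/3).
T₂/T₁ = 2.263, (T₂/T₁)^(2/3) = 1.724.
a₂ = 2228 × 1.724 = 3840 km.

a₂ ≈ 3840 km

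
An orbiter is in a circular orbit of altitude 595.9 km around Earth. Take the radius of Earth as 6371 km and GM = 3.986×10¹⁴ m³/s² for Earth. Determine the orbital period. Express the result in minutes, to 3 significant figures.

r = 6371 + 595.9 = 6966.9 km = 6.9669×10⁶ m.
Kepler's third law: T = 2π√(r³/μ) = 2π√((6.967×10⁶)³ / 3.986×10¹⁴).
r³/μ = 8.484×10⁵ s², so T = 2π × 9.211×10² = 5.787×10³ s.
Converting: 5.787×10³ s ÷ 60.00 = 96.45 minutes.

T ≈ 96.5 minutes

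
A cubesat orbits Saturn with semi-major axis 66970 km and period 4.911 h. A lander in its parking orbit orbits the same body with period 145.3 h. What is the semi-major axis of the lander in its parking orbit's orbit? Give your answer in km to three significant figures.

a₂ ≈ 6.41×10⁵ km

Kepler's third law: a³ ∝ T², so a₂ = a₁ (T₂/T₁)^(2/3).
T₂/T₁ = 29.59, (T₂/T₁)^(2/3) = 9.566.
a₂ = 66970 × 9.566 = 6.406×10⁵ km.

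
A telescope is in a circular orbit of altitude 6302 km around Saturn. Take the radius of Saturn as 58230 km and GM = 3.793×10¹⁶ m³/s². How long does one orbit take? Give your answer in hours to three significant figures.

r = 58230 + 6302 = 64532 km = 6.4532×10⁷ m.
Kepler's third law: T = 2π√(r³/μ) = 2π√((6.453×10⁷)³ / 3.793×10¹⁶).
r³/μ = 7.085×10⁶ s², so T = 2π × 2.662×10³ = 1.672×10⁴ s.
Converting: 1.672×10⁴ s ÷ 3600 = 4.646 hours.

T ≈ 4.65 hours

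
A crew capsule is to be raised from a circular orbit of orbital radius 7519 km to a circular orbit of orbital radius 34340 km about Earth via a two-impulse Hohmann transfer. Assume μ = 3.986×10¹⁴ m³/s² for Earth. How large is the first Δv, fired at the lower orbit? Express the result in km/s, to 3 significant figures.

Δv ≈ 2.05 km/s

r₁ = 7519 km = 7.519×10⁶ m.
r₂ = 34340 km = 3.434×10⁷ m.
Transfer ellipse a_t = (r₁ + r₂)/2 = 2.093×10⁷ m.
At r₁: circular v_c1 = √(μ/r₁) = 7281 m/s; transfer-perigee v_p = √[μ(2/r₁ − 1/a_t)] = 9326 m/s.
Δv₁ = v_p − v_c1 = 2045 m/s.
= 2.045 km/s.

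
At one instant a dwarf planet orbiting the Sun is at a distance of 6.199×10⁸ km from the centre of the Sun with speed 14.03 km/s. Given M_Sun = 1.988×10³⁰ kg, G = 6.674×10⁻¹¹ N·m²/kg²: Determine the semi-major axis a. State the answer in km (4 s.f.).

μ = GM = 6.674×10⁻¹¹ × 1.988×10³⁰ = 1.327×10²⁰ m³/s².
r = 6.199×10¹¹ m.
Specific orbital energy ε = v²/2 − μ/r = (14030)²/2 − 1.327×10²⁰/6.199×10¹¹ = -1.156×10⁸ J/kg.
Since ε = −μ/(2a), a = −μ/(2ε) = 5.738×10¹¹ m = 5.7381×10⁸ km.

a ≈ 5.738×10⁸ km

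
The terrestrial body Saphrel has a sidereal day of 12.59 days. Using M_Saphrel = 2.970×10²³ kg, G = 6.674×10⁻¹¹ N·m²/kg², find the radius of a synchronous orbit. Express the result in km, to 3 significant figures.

μ = GM = 6.674×10⁻¹¹ × 2.970×10²³ = 1.982×10¹³ m³/s².
T = 12.59 days = 1.088×10⁶ s.
A synchronous orbit has period T, so by Kepler's third law a = (μT²/4π²)^(1/3).
μT²/4π² = 1.982×10¹³ × (1.088×10⁶)² / 39.48 = 5.941×10²³ m³.
a = 8.407×10⁷ m = 84066 km.

r_sync ≈ 84100 km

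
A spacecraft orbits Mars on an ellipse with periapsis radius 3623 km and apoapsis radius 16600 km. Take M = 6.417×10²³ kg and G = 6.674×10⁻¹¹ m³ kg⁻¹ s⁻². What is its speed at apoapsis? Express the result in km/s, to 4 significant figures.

v ≈ 0.9615 km/s

μ = GM = 6.674×10⁻¹¹ × 6.417×10²³ = 4.283×10¹³ m³/s².
Semi-major axis a = (r_p + r_a)/2 = 10112 km = 1.011×10⁷ m.
Vis-viva: v² = μ(2/r − 1/a) = 4.283×10¹³ × (1.205×10⁻⁷ − 9.890×10⁻⁸) = 9.244×10⁵ m²/s².
v = 961.5 m/s = 0.9615 km/s.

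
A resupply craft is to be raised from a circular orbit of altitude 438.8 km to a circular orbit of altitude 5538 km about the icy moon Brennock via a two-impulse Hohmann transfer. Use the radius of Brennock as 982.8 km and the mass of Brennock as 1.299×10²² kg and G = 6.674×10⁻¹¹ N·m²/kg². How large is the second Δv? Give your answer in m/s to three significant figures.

μ = GM = 6.674×10⁻¹¹ × 1.299×10²² = 8.670×10¹¹ m³/s².
r₁ = 982.8 + 438.8 = 1421.6 km = 1.4216×10⁶ m.
r₂ = 982.8 + 5538 = 6520.8 km = 6.5208×10⁶ m.
Transfer ellipse a_t = (r₁ + r₂)/2 = 3.971×10⁶ m.
At r₁: circular v_c1 = √(μ/r₁) = 780.9 m/s; transfer-periapsis v_p = √[μ(2/r₁ − 1/a_t)] = 1001 m/s.
At r₂: circular v_c2 = √(μ/r₂) = 364.6 m/s; transfer-apoapsis v_a = √[μ(2/r₂ − 1/a_t)] = 218.2 m/s.
Δv₂ = v_c2 − v_a = 146.5 m/s.

Δv ≈ 146 m/s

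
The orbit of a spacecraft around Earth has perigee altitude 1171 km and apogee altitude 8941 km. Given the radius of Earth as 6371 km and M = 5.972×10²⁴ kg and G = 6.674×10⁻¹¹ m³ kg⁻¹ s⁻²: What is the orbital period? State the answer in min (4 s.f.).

T ≈ 202.6 min

μ = GM = 6.674×10⁻¹¹ × 5.972×10²⁴ = 3.986×10¹⁴ m³/s².
r_p = 6371 + 1171 = 7542.0 km = 7.5420×10⁶ m.
r_a = 6371 + 8941 = 15312 km = 1.5312×10⁷ m.
Semi-major axis a = (r_p + r_a)/2 = (7542.0 + 15312)/2 = 11427 km = 1.143×10⁷ m.
By Kepler's third law T = 2π√(a³/μ) = 2π × 1.935×10³ = 1.216×10⁴ s.
= 202.6 min.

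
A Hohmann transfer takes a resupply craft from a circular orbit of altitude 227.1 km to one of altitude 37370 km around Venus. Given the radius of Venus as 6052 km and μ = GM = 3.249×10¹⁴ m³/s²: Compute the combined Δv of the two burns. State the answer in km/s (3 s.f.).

Δv_total ≈ 3.68 km/s

r₁ = 6052 + 227.1 = 6279.1 km = 6.2791×10⁶ m.
r₂ = 6052 + 37370 = 43422 km = 4.3422×10⁷ m.
Transfer ellipse a_t = (r₁ + r₂)/2 = 2.485×10⁷ m.
At r₁: circular v_c1 = √(μ/r₁) = 7193 m/s; transfer-periapsis v_p = √[μ(2/r₁ − 1/a_t)] = 9509 m/s.
Δv₁ = v_p − v_c1 = 2315 m/s.
At r₂: circular v_c2 = √(μ/r₂) = 2735 m/s; transfer-apoapsis v_a = √[μ(2/r₂ − 1/a_t)] = 1375 m/s.
Δv₂ = v_c2 − v_a = 1360 m/s.
Total Δv = Δv₁ + Δv₂ = 3676 m/s = 3.676 km/s.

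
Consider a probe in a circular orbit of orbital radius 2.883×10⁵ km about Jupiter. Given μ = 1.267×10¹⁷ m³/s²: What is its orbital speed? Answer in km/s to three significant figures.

r = 2.883×10⁵ km = 2.883×10⁸ m.
For a circular orbit v = √(μ/r) = √(1.267×10¹⁷ / 2.883×10⁸) = √(4.395×10⁸) = 20960 m/s.
That is 20.96 km/s.

v ≈ 21.0 km/s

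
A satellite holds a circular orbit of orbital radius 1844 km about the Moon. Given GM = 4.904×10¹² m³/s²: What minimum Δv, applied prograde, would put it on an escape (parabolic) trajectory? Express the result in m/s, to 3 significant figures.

r = 1844 km = 1.844×10⁶ m.
Circular speed v_c = √(μ/r) = 1631 m/s.
Escape speed v_esc = √(2μ/r) = √2 × v_c = 2306 m/s.
Δv = v_esc − v_c = 675.5 m/s.

Δv ≈ 675 m/s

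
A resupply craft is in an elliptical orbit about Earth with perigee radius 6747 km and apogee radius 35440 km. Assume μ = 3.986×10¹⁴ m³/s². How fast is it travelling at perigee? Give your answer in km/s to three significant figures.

v ≈ 9.96 km/s

Semi-major axis a = (r_p + r_a)/2 = 21094 km = 2.109×10⁷ m.
Vis-viva: v² = μ(2/r − 1/a) = 3.986×10¹⁴ × (2.964×10⁻⁷ − 4.741×10⁻⁸) = 9.926×10⁷ m²/s².
v = 9963 m/s = 9.963 km/s.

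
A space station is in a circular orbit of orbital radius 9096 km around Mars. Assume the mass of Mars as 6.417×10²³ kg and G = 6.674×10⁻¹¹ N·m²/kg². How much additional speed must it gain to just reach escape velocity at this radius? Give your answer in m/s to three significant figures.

Δv ≈ 899 m/s

μ = GM = 6.674×10⁻¹¹ × 6.417×10²³ = 4.283×10¹³ m³/s².
r = 9096 km = 9.096×10⁶ m.
Circular speed v_c = √(μ/r) = 2170 m/s.
Escape speed v_esc = √(2μ/r) = √2 × v_c = 3069 m/s.
Δv = v_esc − v_c = 898.8 m/s.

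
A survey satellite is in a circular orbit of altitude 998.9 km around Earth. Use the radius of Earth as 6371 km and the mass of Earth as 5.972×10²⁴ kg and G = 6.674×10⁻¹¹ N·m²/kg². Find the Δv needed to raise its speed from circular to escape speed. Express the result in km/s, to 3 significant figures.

μ = GM = 6.674×10⁻¹¹ × 5.972×10²⁴ = 3.986×10¹⁴ m³/s².
r = 6371 + 998.9 = 7369.9 km = 7.3699×10⁶ m.
Circular speed v_c = √(μ/r) = 7354 m/s.
Escape speed v_esc = √(2μ/r) = √2 × v_c = 10400 m/s.
Δv = v_esc − v_c = 3046 m/s = 3.046 km/s.

Δv ≈ 3.05 km/s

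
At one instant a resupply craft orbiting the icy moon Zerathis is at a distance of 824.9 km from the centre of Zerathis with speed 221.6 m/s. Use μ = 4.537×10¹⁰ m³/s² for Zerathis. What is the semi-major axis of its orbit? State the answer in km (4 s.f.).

r = 8.249×10⁵ m.
Vis-viva rearranged: 1/a = 2/r − v²/μ = 2.425×10⁻⁶ − 1.082×10⁻⁶ = 1.342×10⁻⁶ m⁻¹.
a = 7.451×10⁵ m = 745.06 km.

a ≈ 745.1 km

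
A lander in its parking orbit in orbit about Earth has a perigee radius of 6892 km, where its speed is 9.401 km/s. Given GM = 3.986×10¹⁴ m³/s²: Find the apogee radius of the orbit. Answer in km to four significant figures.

r_p = 6.892×10⁶ m.
Specific energy ε = v²/2 − μ/r = -1.365×10⁷ J/kg, so a = −μ/(2ε) = 1.461×10⁷ m.
The apsides satisfy r_p + r_a = 2a, so the apogee radius is 2a − r_p = 2.232×10⁷ m = 22319 km.

apogee radius ≈ 22320 km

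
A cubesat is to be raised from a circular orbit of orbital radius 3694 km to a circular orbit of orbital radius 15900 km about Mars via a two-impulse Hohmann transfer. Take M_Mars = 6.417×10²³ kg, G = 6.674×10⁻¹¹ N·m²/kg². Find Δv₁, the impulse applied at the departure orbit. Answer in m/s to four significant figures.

μ = GM = 6.674×10⁻¹¹ × 6.417×10²³ = 4.283×10¹³ m³/s².
r₁ = 3694 km = 3.694×10⁶ m.
r₂ = 15900 km = 1.590×10⁷ m.
Transfer ellipse a_t = (r₁ + r₂)/2 = 9.797×10⁶ m.
At r₁: circular v_c1 = √(μ/r₁) = 3405 m/s; transfer-periapsis v_p = √[μ(2/r₁ − 1/a_t)] = 4338 m/s.
Δv₁ = v_p − v_c1 = 932.8 m/s.

Δv ≈ 932.8 m/s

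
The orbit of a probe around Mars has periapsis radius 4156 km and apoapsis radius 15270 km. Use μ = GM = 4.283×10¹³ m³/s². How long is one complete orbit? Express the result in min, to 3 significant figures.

Semi-major axis a = (r_p + r_a)/2 = (4156.0 + 15270)/2 = 9713.0 km = 9.713×10⁶ m.
By Kepler's third law T = 2π√(a³/μ) = 2π × 4.625×10³ = 2.906×10⁴ s.
= 484.4 min.

T ≈ 484 min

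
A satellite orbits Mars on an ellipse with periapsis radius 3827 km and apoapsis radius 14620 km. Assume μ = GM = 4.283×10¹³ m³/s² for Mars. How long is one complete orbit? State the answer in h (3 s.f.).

Semi-major axis a = (r_p + r_a)/2 = (3827.0 + 14620)/2 = 9223.5 km = 9.224×10⁶ m.
By Kepler's third law T = 2π√(a³/μ) = 2π × 4.280×10³ = 2.689×10⁴ s.
= 7.470 h.

T ≈ 7.47 h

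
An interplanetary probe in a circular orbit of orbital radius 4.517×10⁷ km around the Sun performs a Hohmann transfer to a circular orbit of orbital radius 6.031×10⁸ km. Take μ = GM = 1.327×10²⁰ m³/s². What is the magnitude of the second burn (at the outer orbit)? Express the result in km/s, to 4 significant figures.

r₁ = 4.517×10⁷ km = 4.517×10¹⁰ m.
r₂ = 6.031×10⁸ km = 6.031×10¹¹ m.
Transfer ellipse a_t = (r₁ + r₂)/2 = 3.241×10¹¹ m.
At r₁: circular v_c1 = √(μ/r₁) = 54200 m/s; transfer-perihelion v_p = √[μ(2/r₁ − 1/a_t)] = 73930 m/s.
At r₂: circular v_c2 = √(μ/r₂) = 14830 m/s; transfer-aphelion v_a = √[μ(2/r₂ − 1/a_t)] = 5537 m/s.
Δv₂ = v_c2 − v_a = 9296 m/s.
= 9.296 km/s.

Δv ≈ 9.296 km/s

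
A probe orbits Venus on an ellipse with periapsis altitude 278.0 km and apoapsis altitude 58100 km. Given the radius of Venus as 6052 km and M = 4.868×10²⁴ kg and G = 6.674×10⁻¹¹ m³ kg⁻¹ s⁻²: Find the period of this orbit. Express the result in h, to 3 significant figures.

μ = GM = 6.674×10⁻¹¹ × 4.868×10²⁴ = 3.249×10¹⁴ m³/s².
r_p = 6052 + 278.0 = 6330.0 km = 6.3300×10⁶ m.
r_a = 6052 + 58100 = 64152 km = 6.4152×10⁷ m.
Semi-major axis a = (r_p + r_a)/2 = (6330.0 + 64152)/2 = 35241 km = 3.524×10⁷ m.
By Kepler's third law T = 2π√(a³/μ) = 2π × 1.161×10⁴ = 7.293×10⁴ s.
= 20.26 h.

T ≈ 20.3 h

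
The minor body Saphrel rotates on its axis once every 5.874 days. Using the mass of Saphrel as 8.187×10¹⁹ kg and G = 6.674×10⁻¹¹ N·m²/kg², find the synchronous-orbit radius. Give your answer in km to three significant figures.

μ = GM = 6.674×10⁻¹¹ × 8.187×10¹⁹ = 5.464×10⁹ m³/s².
T = 5.874 days = 5.075×10⁵ s.
A synchronous orbit has period T, so by Kepler's third law a = (μT²/4π²)^(1/3).
μT²/4π² = 5.464×10⁹ × (5.075×10⁵)² / 39.48 = 3.565×10¹⁹ m³.
a = 3.291×10⁶ m = 3291.2 km.

r_sync ≈ 3290 km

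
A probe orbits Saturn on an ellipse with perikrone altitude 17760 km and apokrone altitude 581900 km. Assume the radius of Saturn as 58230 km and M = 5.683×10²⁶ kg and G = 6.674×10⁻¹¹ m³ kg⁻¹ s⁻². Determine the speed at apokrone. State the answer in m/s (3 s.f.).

v ≈ 3550 m/s

μ = GM = 6.674×10⁻¹¹ × 5.683×10²⁶ = 3.793×10¹⁶ m³/s².
r_p = 58230 + 17760 = 75990 km = 7.5990×10⁷ m.
r_a = 58230 + 581900 = 640130 km = 6.4013×10⁸ m.
Semi-major axis a = (r_p + r_a)/2 = 3.5806×10⁵ km = 3.581×10⁸ m.
Vis-viva: v² = μ(2/r − 1/a) = 3.793×10¹⁶ × (3.124×10⁻⁹ − 2.793×10⁻⁹) = 1.257×10⁷ m²/s².
v = 3546 m/s.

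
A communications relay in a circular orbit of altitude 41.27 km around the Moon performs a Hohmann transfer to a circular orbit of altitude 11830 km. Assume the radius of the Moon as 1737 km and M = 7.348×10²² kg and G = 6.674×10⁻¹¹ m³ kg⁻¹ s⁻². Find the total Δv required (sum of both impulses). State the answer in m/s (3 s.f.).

μ = GM = 6.674×10⁻¹¹ × 7.348×10²² = 4.904×10¹² m³/s².
r₁ = 1737 + 41.27 = 1778.3 km = 1.7783×10⁶ m.
r₂ = 1737 + 11830 = 13567 km = 1.3567×10⁷ m.
Transfer ellipse a_t = (r₁ + r₂)/2 = 7.673×10⁶ m.
At r₁: circular v_c1 = √(μ/r₁) = 1661 m/s; transfer-perilune v_p = √[μ(2/r₁ − 1/a_t)] = 2208 m/s.
Δv₁ = v_p − v_c1 = 547.6 m/s.
At r₂: circular v_c2 = √(μ/r₂) = 601.2 m/s; transfer-apolune v_a = √[μ(2/r₂ − 1/a_t)] = 289.4 m/s.
Δv₂ = v_c2 − v_a = 311.8 m/s.
Total Δv = Δv₁ + Δv₂ = 859.4 m/s.

Δv_total ≈ 859 m/s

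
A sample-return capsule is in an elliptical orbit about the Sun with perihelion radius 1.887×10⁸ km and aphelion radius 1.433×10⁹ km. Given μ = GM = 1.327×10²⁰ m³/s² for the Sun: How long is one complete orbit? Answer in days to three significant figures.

T ≈ 4610 days

Semi-major axis a = (r_p + r_a)/2 = (1.8870×10⁸ + 1.4330×10⁹)/2 = 8.1085×10⁸ km = 8.108×10¹¹ m.
By Kepler's third law T = 2π√(a³/μ) = 2π × 6.338×10⁷ = 3.982×10⁸ s.
= 4609 days.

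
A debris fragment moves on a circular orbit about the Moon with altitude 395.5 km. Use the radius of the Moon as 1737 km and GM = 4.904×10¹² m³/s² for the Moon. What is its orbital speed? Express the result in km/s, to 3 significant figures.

r = 1737 + 395.5 = 2132.5 km = 2.1325×10⁶ m.
For a circular orbit v = √(μ/r) = √(4.904×10¹² / 2.132×10⁶) = √(2.300×10⁶) = 1516 m/s.
That is 1.516 km/s.

v ≈ 1.52 km/s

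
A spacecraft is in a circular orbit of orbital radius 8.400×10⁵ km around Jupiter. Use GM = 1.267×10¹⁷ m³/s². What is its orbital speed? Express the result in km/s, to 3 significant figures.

r = 8.400×10⁵ km = 8.400×10⁸ m.
For a circular orbit v = √(μ/r) = √(1.267×10¹⁷ / 8.400×10⁸) = √(1.508×10⁸) = 12280 m/s.
That is 12.28 km/s.

v ≈ 12.3 km/s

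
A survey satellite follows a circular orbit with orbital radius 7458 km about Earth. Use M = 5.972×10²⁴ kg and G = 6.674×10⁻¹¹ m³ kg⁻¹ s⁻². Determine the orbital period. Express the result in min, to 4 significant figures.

μ = GM = 6.674×10⁻¹¹ × 5.972×10²⁴ = 3.986×10¹⁴ m³/s².
r = 7458 km = 7.458×10⁶ m.
Kepler's third law: T = 2π√(r³/μ) = 2π√((7.458×10⁶)³ / 3.986×10¹⁴).
r³/μ = 1.041×10⁶ s², so T = 2π × 1.020×10³ = 6.410×10³ s.
Converting: 6.410×10³ s ÷ 60.00 = 106.8 min.

T ≈ 106.8 min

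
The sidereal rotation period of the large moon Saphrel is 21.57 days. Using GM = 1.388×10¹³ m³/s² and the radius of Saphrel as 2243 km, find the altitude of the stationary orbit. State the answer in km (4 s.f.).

h_sync ≈ 1.046×10⁵ km

T = 21.57 days = 1.864×10⁶ s.
A synchronous orbit has period T, so by Kepler's third law a = (μT²/4π²)^(1/3).
μT²/4π² = 1.388×10¹³ × (1.864×10⁶)² / 39.48 = 1.221×10²⁴ m³.
a = 1.069×10⁸ m = 1.0689×10⁵ km.
Altitude h = a − R = 1.0689×10⁵ − 2243 = 1.0464×10⁵ km.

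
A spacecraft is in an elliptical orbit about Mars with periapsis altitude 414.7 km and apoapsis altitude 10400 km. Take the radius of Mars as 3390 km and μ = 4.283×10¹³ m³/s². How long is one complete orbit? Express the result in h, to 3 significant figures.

T ≈ 6.96 h

r_p = 3390 + 414.7 = 3804.7 km = 3.8047×10⁶ m.
r_a = 3390 + 10400 = 13790 km = 1.3790×10⁷ m.
Semi-major axis a = (r_p + r_a)/2 = (3804.7 + 13790)/2 = 8797.4 km = 8.797×10⁶ m.
By Kepler's third law T = 2π√(a³/μ) = 2π × 3.987×10³ = 2.505×10⁴ s.
= 6.959 h.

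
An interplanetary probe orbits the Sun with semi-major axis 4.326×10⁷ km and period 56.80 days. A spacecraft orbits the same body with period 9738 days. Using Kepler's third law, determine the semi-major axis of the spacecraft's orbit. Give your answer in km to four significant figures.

a₂ ≈ 1.335×10⁹ km

Kepler's third law: a³ ∝ T², so a₂ = a₁ (T₂/T₁)^(2/3).
T₂/T₁ = 171.4, (T₂/T₁)^(2/3) = 30.86.
a₂ = 4.326×10⁷ × 30.86 = 1.335×10⁹ km.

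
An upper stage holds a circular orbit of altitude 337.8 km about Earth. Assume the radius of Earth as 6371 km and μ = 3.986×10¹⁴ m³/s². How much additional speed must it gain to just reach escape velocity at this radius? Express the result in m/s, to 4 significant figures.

Δv ≈ 3193 m/s

r = 6371 + 337.8 = 6708.8 km = 6.7088×10⁶ m.
Circular speed v_c = √(μ/r) = 7708 m/s.
Escape speed v_esc = √(2μ/r) = √2 × v_c = 10900 m/s.
Δv = v_esc − v_c = 3193 m/s.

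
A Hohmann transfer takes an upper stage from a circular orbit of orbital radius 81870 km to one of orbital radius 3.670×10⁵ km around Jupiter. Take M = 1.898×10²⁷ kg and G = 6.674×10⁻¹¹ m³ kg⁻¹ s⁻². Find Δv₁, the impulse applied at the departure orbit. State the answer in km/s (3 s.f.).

Δv ≈ 11.0 km/s

μ = GM = 6.674×10⁻¹¹ × 1.898×10²⁷ = 1.267×10¹⁷ m³/s².
r₁ = 81870 km = 8.187×10⁷ m.
r₂ = 3.670×10⁵ km = 3.670×10⁸ m.
Transfer ellipse a_t = (r₁ + r₂)/2 = 2.244×10⁸ m.
At r₁: circular v_c1 = √(μ/r₁) = 39330 m/s; transfer-perijove v_p = √[μ(2/r₁ − 1/a_t)] = 50300 m/s.
Δv₁ = v_p − v_c1 = 10960 m/s.
= 10.96 km/s.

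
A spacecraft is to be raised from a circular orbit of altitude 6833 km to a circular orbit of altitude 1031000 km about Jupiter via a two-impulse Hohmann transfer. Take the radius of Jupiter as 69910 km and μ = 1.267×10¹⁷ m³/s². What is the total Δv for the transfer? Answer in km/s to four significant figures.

r₁ = 69910 + 6833 = 76743 km = 7.6743×10⁷ m.
r₂ = 69910 + 1031000 = 1100900 km = 1.1009×10⁹ m.
Transfer ellipse a_t = (r₁ + r₂)/2 = 5.888×10⁸ m.
At r₁: circular v_c1 = √(μ/r₁) = 40630 m/s; transfer-perijove v_p = √[μ(2/r₁ − 1/a_t)] = 55560 m/s.
Δv₁ = v_p − v_c1 = 14930 m/s.
At r₂: circular v_c2 = √(μ/r₂) = 10730 m/s; transfer-apojove v_a = √[μ(2/r₂ − 1/a_t)] = 3873 m/s.
Δv₂ = v_c2 − v_a = 6855 m/s.
Total Δv = Δv₁ + Δv₂ = 21780 m/s = 21.78 km/s.

Δv_total ≈ 21.78 km/s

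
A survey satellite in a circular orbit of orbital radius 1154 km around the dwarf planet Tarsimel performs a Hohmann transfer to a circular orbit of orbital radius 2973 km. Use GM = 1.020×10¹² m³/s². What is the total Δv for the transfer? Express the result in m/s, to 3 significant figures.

r₁ = 1154 km = 1.154×10⁶ m.
r₂ = 2973 km = 2.973×10⁶ m.
Transfer ellipse a_t = (r₁ + r₂)/2 = 2.064×10⁶ m.
At r₁: circular v_c1 = √(μ/r₁) = 940.2 m/s; transfer-periapsis v_p = √[μ(2/r₁ − 1/a_t)] = 1128 m/s.
Δv₁ = v_p − v_c1 = 188.3 m/s.
At r₂: circular v_c2 = √(μ/r₂) = 585.7 m/s; transfer-apoapsis v_a = √[μ(2/r₂ − 1/a_t)] = 438.0 m/s.
Δv₂ = v_c2 − v_a = 147.7 m/s.
Total Δv = Δv₁ + Δv₂ = 336.0 m/s.

Δv_total ≈ 336 m/s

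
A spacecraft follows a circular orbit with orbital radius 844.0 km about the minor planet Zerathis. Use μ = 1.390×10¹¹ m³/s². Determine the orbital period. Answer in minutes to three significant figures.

T ≈ 218 minutes

r = 844.0 km = 8.440×10⁵ m.
Kepler's third law: T = 2π√(r³/μ) = 2π√((8.440×10⁵)³ / 1.390×10¹¹).
r³/μ = 4.325×10⁶ s², so T = 2π × 2.080×10³ = 1.307×10⁴ s.
Converting: 1.307×10⁴ s ÷ 60.00 = 217.8 minutes.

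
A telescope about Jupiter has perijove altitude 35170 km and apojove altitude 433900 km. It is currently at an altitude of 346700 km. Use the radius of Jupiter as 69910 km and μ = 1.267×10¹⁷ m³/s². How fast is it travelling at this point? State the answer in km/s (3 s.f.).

r_p = 69910 + 35170 = 105080 km = 1.0508×10⁸ m.
r_a = 69910 + 433900 = 503810 km = 5.0381×10⁸ m.
r = 69910 + 346700 = 4.1661×10⁵ km = 4.166×10⁸ m.
Semi-major axis a = (r_p + r_a)/2 = 3.0444×10⁵ km = 3.044×10⁸ m.
Vis-viva: v² = μ(2/r − 1/a) = 1.267×10¹⁷ × (4.801×10⁻⁹ − 3.285×10⁻⁹) = 1.921×10⁸ m²/s².
v = 13860 m/s = 13.86 km/s.

v ≈ 13.9 km/s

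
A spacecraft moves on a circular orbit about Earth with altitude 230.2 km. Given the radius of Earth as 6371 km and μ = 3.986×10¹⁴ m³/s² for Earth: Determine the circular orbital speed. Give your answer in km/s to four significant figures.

v ≈ 7.771 km/s

r = 6371 + 230.2 = 6601.2 km = 6.6012×10⁶ m.
For a circular orbit v = √(μ/r) = √(3.986×10¹⁴ / 6.601×10⁶) = √(6.038×10⁷) = 7771 m/s.
That is 7.771 km/s.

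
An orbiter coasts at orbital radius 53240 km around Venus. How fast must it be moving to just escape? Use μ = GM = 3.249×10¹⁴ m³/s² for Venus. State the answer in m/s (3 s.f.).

v_esc ≈ 3490 m/s

r = 53240 km = 5.324×10⁷ m.
Escape speed v_esc = √(2μ/r) = √(2 × 3.249×10¹⁴ / 5.324×10⁷) = √(1.221×10⁷) = 3494 m/s.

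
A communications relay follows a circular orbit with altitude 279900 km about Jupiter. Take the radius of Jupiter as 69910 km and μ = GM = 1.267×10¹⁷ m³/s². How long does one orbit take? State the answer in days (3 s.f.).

T ≈ 1.34 days

r = 69910 + 279900 = 349810 km = 3.4981×10⁸ m.
Kepler's third law: T = 2π√(r³/μ) = 2π√((3.498×10⁸)³ / 1.267×10¹⁷).
r³/μ = 3.378×10⁸ s², so T = 2π × 1.838×10⁴ = 1.155×10⁵ s.
Converting: 1.155×10⁵ s ÷ 86400 = 1.337 days.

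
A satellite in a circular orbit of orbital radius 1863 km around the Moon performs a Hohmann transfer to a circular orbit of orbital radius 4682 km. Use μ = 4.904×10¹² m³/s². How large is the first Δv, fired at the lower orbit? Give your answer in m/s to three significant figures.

r₁ = 1863 km = 1.863×10⁶ m.
r₂ = 4682 km = 4.682×10⁶ m.
Transfer ellipse a_t = (r₁ + r₂)/2 = 3.272×10⁶ m.
At r₁: circular v_c1 = √(μ/r₁) = 1622 m/s; transfer-perilune v_p = √[μ(2/r₁ − 1/a_t)] = 1941 m/s.
Δv₁ = v_p − v_c1 = 318.2 m/s.

Δv ≈ 318 m/s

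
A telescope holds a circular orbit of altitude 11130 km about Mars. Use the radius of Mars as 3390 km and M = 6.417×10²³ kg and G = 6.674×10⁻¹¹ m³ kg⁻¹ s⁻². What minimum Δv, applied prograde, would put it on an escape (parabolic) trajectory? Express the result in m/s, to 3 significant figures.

Δv ≈ 711 m/s

μ = GM = 6.674×10⁻¹¹ × 6.417×10²³ = 4.283×10¹³ m³/s².
r = 3390 + 11130 = 14520 km = 1.4520×10⁷ m.
Circular speed v_c = √(μ/r) = 1717 m/s.
Escape speed v_esc = √(2μ/r) = √2 × v_c = 2429 m/s.
Δv = v_esc − v_c = 711.4 m/s.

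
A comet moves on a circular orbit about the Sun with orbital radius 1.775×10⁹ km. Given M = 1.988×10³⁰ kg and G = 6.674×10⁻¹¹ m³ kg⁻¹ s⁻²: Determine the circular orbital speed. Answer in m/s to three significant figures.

v ≈ 8650 m/s

μ = GM = 6.674×10⁻¹¹ × 1.988×10³⁰ = 1.327×10²⁰ m³/s².
r = 1.775×10⁹ km = 1.775×10¹² m.
For a circular orbit v = √(μ/r) = √(1.327×10²⁰ / 1.775×10¹²) = √(7.475×10⁷) = 8646 m/s.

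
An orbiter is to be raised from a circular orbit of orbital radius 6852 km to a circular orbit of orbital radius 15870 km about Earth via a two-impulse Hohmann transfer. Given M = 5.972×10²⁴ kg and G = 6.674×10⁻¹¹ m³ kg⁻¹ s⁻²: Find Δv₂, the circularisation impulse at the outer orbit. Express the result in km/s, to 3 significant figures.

Δv ≈ 1.12 km/s

μ = GM = 6.674×10⁻¹¹ × 5.972×10²⁴ = 3.986×10¹⁴ m³/s².
r₁ = 6852 km = 6.852×10⁶ m.
r₂ = 15870 km = 1.587×10⁷ m.
Transfer ellipse a_t = (r₁ + r₂)/2 = 1.136×10⁷ m.
At r₁: circular v_c1 = √(μ/r₁) = 7627 m/s; transfer-perigee v_p = √[μ(2/r₁ − 1/a_t)] = 9014 m/s.
At r₂: circular v_c2 = √(μ/r₂) = 5011 m/s; transfer-apogee v_a = √[μ(2/r₂ − 1/a_t)] = 3892 m/s.
Δv₂ = v_c2 − v_a = 1120 m/s.
= 1.120 km/s.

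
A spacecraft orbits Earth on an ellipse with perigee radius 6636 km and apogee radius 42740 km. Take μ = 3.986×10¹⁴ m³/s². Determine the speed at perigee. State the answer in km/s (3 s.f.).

v ≈ 10.2 km/s

Semi-major axis a = (r_p + r_a)/2 = 24688 km = 2.469×10⁷ m.
Vis-viva: v² = μ(2/r − 1/a) = 3.986×10¹⁴ × (3.014×10⁻⁷ − 4.051×10⁻⁸) = 1.040×10⁸ m²/s².
v = 10200 m/s = 10.20 km/s.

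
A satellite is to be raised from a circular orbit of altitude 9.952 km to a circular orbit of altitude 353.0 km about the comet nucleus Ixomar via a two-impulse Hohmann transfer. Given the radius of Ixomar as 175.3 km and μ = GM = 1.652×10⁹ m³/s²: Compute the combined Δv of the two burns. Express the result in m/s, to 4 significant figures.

Δv_total ≈ 36.10 m/s

r₁ = 175.3 + 9.952 = 185.25 km = 1.8525×10⁵ m.
r₂ = 175.3 + 353.0 = 528.30 km = 5.2830×10⁵ m.
Transfer ellipse a_t = (r₁ + r₂)/2 = 3.568×10⁵ m.
At r₁: circular v_c1 = √(μ/r₁) = 94.43 m/s; transfer-periapsis v_p = √[μ(2/r₁ − 1/a_t)] = 114.9 m/s.
Δv₁ = v_p − v_c1 = 20.48 m/s.
At r₂: circular v_c2 = √(μ/r₂) = 55.92 m/s; transfer-apoapsis v_a = √[μ(2/r₂ − 1/a_t)] = 40.29 m/s.
Δv₂ = v_c2 − v_a = 15.62 m/s.
Total Δv = Δv₁ + Δv₂ = 36.10 m/s.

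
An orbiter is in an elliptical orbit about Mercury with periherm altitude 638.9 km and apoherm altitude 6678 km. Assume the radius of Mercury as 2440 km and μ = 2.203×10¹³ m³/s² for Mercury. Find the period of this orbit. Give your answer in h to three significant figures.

T ≈ 5.60 h

r_p = 2440 + 638.9 = 3078.9 km = 3.0789×10⁶ m.
r_a = 2440 + 6678 = 9118.0 km = 9.1180×10⁶ m.
Semi-major axis a = (r_p + r_a)/2 = (3078.9 + 9118.0)/2 = 6098.4 km = 6.098×10⁶ m.
By Kepler's third law T = 2π√(a³/μ) = 2π × 3.209×10³ = 2.016×10⁴ s.
= 5.600 h.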